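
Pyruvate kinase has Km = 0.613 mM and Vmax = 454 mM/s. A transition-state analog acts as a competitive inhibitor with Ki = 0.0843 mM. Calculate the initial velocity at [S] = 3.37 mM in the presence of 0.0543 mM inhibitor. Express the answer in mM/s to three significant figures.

α = 1 + [I]/Ki = 1 + 0.0543/0.0843 = 1.644.
For a competitive inhibitor, Vmax is unchanged and the apparent Km becomes α·Km: Km,app = 1.01 mM, Vmax,app = 454 mM/s.
v = Vmax,app·[S]/(Km,app + [S]) = 454 × 3.37/(1.01 + 3.37) = 349 mM/s.

349 mM/s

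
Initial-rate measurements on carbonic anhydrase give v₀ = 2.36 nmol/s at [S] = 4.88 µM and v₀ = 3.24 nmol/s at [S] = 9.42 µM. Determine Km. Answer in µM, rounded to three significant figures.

6.30 µM

From v = Vmax[S]/(Km+[S]), each point gives Vmax = v(Km+[S])/[S].
Equating: 2.36(Km+4.88)/4.88 = 3.24(Km+9.42)/9.42.
0.4836·Km + 2.36 = 0.3439·Km + 3.24, so (0.4836 − 0.3439)·Km = 3.24 − 2.36.
Km = 0.8800/0.1397 = 6.30 µM; then Vmax = 2.36(6.30+4.88)/4.88 = 5.41 nmol/s.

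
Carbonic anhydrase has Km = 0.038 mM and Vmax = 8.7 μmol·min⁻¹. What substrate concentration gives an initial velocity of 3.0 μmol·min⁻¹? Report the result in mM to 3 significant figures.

0.0200 mM

Rearranging v = Vmax[S]/(Km+[S]) gives [S] = Km·v/(Vmax − v).
[S] = 0.038 × 3.0 / (8.7 − 3.0) = 0.1140/5.700 = 0.0200 mM.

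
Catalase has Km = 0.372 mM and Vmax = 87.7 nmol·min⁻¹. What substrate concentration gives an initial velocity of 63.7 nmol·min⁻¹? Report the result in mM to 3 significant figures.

0.987 mM

The required fractional saturation is v/Vmax = 63.7/87.7 = 0.7263.
Then [S]/(Km+[S]) = 0.7263 ⇒ [S] = 0.372 × 0.7263/(1 − 0.7263) = 0.987 mM.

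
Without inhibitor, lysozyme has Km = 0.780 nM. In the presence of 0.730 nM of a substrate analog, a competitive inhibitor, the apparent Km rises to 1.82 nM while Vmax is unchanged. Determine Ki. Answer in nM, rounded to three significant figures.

0.547 nM

Competitive: Km,app = α·Km with α = 1 + [I]/Ki.
α = Km,app/Km = 1.82/0.780 = 2.333.
Ki = [I]/(α − 1) = 0.730/1.333 = 0.547 nM.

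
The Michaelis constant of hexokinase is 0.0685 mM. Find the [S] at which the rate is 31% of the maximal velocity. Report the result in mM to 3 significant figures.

0.0308 mM

v/Vmax = [S]/(Km+[S]) = 0.31, so [S] = Km·0.31/(1 − 0.31) = 0.0685 × 0.4493.
[S] = 0.0308 mM.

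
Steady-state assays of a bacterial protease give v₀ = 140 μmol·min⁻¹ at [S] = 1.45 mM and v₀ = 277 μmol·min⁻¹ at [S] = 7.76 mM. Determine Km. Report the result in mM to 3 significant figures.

In reciprocal form, 1/v = (Km/Vmax)·(1/[S]) + 1/Vmax. The two points give (1/[S], 1/v) = (0.6897, 0.007143) and (0.1289, 0.003610).
Slope = (0.007143 − 0.003610)/(0.6897 − 0.1289) = 0.006300; intercept = 0.007143 − 0.006300×0.6897 = 0.002798.
Vmax = 1/intercept = 357 μmol·min⁻¹; Km = slope × Vmax = 0.006300 × 357 = 2.25 mM.

2.25 mM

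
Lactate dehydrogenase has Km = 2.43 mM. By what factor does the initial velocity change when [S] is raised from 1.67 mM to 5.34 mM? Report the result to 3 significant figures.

Since Vmax cancels, v₂/v₁ = [S]₂(Km+[S]₁) / [S]₁(Km+[S]₂).
= 5.34×(2.43+1.67) / (1.67×(2.43+5.34)) = 21.89/12.98 = 1.69.

1.69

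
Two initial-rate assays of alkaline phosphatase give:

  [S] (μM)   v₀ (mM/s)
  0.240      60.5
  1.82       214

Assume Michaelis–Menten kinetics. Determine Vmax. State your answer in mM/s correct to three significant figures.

From v = Vmax[S]/(Km+[S]), each point gives Vmax = v(Km+[S])/[S].
Equating: 60.5(Km+0.240)/0.240 = 214(Km+1.82)/1.82.
252.1·Km + 60.5 = 117.6·Km + 214, so (252.1 − 117.6)·Km = 214 − 60.5.
Km = 153.5/134.5 = 1.14 μM; then Vmax = 60.5(1.14+0.240)/0.240 = 348 mM/s.

348 mM/s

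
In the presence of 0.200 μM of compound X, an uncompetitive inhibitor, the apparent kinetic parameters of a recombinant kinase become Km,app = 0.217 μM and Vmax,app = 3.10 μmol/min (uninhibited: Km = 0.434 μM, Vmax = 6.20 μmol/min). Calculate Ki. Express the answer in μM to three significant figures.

Uncompetitive: Vmax,app = Vmax/α (and Km,app = Km/α) with α = 1 + [I]/Ki.
α = Vmax/Vmax,app = 6.20/3.10 = 2.000.
Since α = 1 + [I]/Ki, [I]/Ki = 2.000 − 1 = 1.000 and Ki = 0.200/1.000 = 0.200 μM.

0.200 μM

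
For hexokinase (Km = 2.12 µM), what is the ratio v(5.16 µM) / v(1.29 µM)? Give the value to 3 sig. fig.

1.87

The fractional saturations are [S]/(Km+[S]) = 1.29/3.410 = 0.3783 and 5.16/7.280 = 0.7088.
v₂/v₁ is just their ratio: 0.7088/0.3783 = 1.87.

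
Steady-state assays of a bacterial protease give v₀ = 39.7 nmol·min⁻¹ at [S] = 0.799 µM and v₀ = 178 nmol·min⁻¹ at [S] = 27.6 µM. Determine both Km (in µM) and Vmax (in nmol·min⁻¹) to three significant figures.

Km = 3.20 µM; Vmax = 199 nmol·min⁻¹

In reciprocal form, 1/v = (Km/Vmax)·(1/[S]) + 1/Vmax. The two points give (1/[S], 1/v) = (1.252, 0.02519) and (0.03623, 0.005618).
Slope = (0.02519 − 0.005618)/(1.252 − 0.03623) = 0.01610; intercept = 0.02519 − 0.01610×1.252 = 0.005035.
Vmax = 1/intercept = 199 nmol·min⁻¹; Km = slope × Vmax = 0.01610 × 199 = 3.20 µM.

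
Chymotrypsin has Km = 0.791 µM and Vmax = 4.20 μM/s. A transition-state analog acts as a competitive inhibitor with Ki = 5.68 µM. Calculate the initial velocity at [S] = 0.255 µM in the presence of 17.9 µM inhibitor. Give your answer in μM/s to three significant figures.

0.303 μM/s

With α = 1 + [I]/Ki = 1 + 17.9/5.68 = 4.151, the competitive rate law is v = Vmax[S] / (αKm + [S]).
v = 4.20×0.255 / (4.151×0.791 + 0.255) = 1.071/3.539 = 0.303 μM/s.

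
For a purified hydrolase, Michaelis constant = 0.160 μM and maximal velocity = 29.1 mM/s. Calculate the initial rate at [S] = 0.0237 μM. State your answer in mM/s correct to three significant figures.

3.75 mM/s

v = Vmax·[S]/(Km + [S]) = 29.1 × 0.0237 / (0.160 + 0.0237)
  = 0.6897 / 0.1837 = 3.75 mM/s.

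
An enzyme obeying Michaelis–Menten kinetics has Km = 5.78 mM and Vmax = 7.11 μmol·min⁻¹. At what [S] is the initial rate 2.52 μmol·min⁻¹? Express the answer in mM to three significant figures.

Rearranging v = Vmax[S]/(Km+[S]) gives [S] = Km·v/(Vmax − v).
[S] = 5.78 × 2.52 / (7.11 − 2.52) = 14.57/4.590 = 3.17 mM.

3.17 mM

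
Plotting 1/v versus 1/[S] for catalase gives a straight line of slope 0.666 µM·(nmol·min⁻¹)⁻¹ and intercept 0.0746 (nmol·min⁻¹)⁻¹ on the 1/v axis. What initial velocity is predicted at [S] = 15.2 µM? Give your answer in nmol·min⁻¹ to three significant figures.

8.44 nmol·min⁻¹

The y-intercept is 1/Vmax, so Vmax = 1/0.0746 = 13.4 nmol·min⁻¹.
The slope is Km/Vmax, so Km = 0.666 × 13.4 = 8.93 µM.
Then v = 13.4 × 15.2/(8.93 + 15.2) = 8.44 nmol·min⁻¹.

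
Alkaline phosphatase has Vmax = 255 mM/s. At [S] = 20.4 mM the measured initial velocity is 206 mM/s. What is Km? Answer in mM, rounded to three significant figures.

4.85 mM

From v = Vmax[S]/(Km+[S]), Km = [S](Vmax − v)/v.
Km = 20.4 × (255 − 206) / 206 = 999.6/206 = 4.85 mM.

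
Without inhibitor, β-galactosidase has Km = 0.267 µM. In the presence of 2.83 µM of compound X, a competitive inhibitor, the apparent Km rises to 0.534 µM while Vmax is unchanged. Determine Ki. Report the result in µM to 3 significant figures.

2.83 µM

Competitive: Km,app = α·Km with α = 1 + [I]/Ki.
α = Km,app/Km = 0.534/0.267 = 2.000.
Since α = 1 + [I]/Ki, [I]/Ki = 2.000 − 1 = 1.000 and Ki = 2.83/1.000 = 2.83 µM.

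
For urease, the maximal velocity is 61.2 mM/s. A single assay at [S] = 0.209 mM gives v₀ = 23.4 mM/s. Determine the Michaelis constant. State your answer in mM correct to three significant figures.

0.338 mM

From v = Vmax[S]/(Km+[S]), Km = [S](Vmax − v)/v.
Km = 0.209 × (61.2 − 23.4) / 23.4 = 7.900/23.4 = 0.338 mM.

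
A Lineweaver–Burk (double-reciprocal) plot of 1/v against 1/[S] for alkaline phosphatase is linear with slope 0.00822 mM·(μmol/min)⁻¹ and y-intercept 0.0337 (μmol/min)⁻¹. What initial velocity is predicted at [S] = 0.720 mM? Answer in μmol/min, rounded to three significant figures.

22.2 μmol/min

The y-intercept is 1/Vmax, so Vmax = 1/0.0337 = 29.7 μmol/min.
The slope is Km/Vmax, so Km = 0.00822 × 29.7 = 0.244 mM.
Then v = 29.7 × 0.720/(0.244 + 0.720) = 22.2 μmol/min.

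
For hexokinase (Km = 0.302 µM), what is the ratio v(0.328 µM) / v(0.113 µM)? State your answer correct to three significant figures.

Since Vmax cancels, v₂/v₁ = [S]₂(Km+[S]₁) / [S]₁(Km+[S]₂).
= 0.328×(0.302+0.113) / (0.113×(0.302+0.328)) = 0.1361/0.07119 = 1.91.

1.91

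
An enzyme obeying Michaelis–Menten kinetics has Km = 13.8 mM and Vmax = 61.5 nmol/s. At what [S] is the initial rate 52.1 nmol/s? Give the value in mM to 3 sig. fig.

76.5 mM

The required fractional saturation is v/Vmax = 52.1/61.5 = 0.8472.
Then [S]/(Km+[S]) = 0.8472 ⇒ [S] = 13.8 × 0.8472/(1 − 0.8472) = 76.5 mM.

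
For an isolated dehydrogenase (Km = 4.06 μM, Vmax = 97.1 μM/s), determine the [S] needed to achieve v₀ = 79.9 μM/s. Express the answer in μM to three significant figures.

18.9 μM

The required fractional saturation is v/Vmax = 79.9/97.1 = 0.8229.
Then [S]/(Km+[S]) = 0.8229 ⇒ [S] = 4.06 × 0.8229/(1 − 0.8229) = 18.9 μM.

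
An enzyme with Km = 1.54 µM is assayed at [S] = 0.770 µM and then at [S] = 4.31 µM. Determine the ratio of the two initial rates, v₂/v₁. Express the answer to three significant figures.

The fractional saturations are [S]/(Km+[S]) = 0.770/2.310 = 0.3333 and 4.31/5.850 = 0.7368.
v₂/v₁ is just their ratio: 0.7368/0.3333 = 2.21.

2.21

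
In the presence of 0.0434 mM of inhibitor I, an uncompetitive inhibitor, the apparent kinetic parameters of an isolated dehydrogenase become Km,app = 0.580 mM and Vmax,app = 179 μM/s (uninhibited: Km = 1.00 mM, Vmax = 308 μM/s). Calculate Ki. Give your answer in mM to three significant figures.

0.0602 mM

Uncompetitive: Vmax,app = Vmax/α (and Km,app = Km/α) with α = 1 + [I]/Ki.
α = Vmax/Vmax,app = 308/179 = 1.721.
Ki = [I]/(α − 1) = 0.0434/0.7207 = 0.0602 mM.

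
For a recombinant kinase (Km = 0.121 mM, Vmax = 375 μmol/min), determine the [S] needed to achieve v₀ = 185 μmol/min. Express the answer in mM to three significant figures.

0.118 mM

Rearranging v = Vmax[S]/(Km+[S]) gives [S] = Km·v/(Vmax − v).
[S] = 0.121 × 185 / (375 − 185) = 22.38/190.0 = 0.118 mM.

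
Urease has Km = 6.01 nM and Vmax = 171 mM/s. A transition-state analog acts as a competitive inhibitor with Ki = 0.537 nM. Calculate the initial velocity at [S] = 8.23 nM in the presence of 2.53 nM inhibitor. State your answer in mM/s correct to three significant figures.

With α = 1 + [I]/Ki = 1 + 2.53/0.537 = 5.711, the competitive rate law is v = Vmax[S] / (αKm + [S]).
v = 171×8.23 / (5.711×6.01 + 8.23) = 1407/42.56 = 33.1 mM/s.

33.1 mM/s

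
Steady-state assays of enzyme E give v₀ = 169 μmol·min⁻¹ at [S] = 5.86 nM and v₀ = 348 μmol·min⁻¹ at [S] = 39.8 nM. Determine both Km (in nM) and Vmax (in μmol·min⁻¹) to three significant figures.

Km = 8.91 nM; Vmax = 426 μmol·min⁻¹

In reciprocal form, 1/v = (Km/Vmax)·(1/[S]) + 1/Vmax. The two points give (1/[S], 1/v) = (0.1706, 0.005917) and (0.02513, 0.002874).
Slope = (0.005917 − 0.002874)/(0.1706 − 0.02513) = 0.02091; intercept = 0.005917 − 0.02091×0.1706 = 0.002348.
Vmax = 1/intercept = 426 μmol·min⁻¹; Km = slope × Vmax = 0.02091 × 426 = 8.91 nM.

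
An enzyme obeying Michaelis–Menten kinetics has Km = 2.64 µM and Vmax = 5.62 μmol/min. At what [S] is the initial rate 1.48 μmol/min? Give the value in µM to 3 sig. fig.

0.944 µM

Rearranging v = Vmax[S]/(Km+[S]) gives [S] = Km·v/(Vmax − v).
[S] = 2.64 × 1.48 / (5.62 − 1.48) = 3.907/4.140 = 0.944 µM.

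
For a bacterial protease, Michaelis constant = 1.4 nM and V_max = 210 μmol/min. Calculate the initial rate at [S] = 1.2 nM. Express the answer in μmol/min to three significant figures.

v = Vmax·[S]/(Km + [S]) = 210 × 1.2 / (1.4 + 1.2)
  = 252.0 / 2.600 = 96.9 μmol/min.

96.9 μmol/min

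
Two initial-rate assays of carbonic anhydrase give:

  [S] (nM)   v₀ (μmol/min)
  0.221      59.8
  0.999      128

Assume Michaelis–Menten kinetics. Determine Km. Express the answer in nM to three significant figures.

0.479 nM

From v = Vmax[S]/(Km+[S]), each point gives Vmax = v(Km+[S])/[S].
Equating: 59.8(Km+0.221)/0.221 = 128(Km+0.999)/0.999.
270.6·Km + 59.8 = 128.1·Km + 128, so (270.6 − 128.1)·Km = 128 − 59.8.
Km = 68.20/142.5 = 0.479 nM; then Vmax = 59.8(0.479+0.221)/0.221 = 189 μmol/min.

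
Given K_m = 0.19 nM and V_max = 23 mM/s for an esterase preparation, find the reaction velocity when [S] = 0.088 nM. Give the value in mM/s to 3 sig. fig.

7.28 mM/s

[S]/(Km+[S]) = 0.088/0.2780 = 0.3165, the fractional saturation.
v = 0.3165 × Vmax = 0.3165 × 23 = 7.28 mM/s.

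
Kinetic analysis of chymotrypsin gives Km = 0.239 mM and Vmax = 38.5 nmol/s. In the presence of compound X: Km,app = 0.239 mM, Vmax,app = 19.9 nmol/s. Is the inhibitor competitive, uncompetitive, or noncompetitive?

noncompetitive

Vmax decreases (38.5 → 19.9 nmol/s) while Km is unchanged — pure noncompetitive inhibition.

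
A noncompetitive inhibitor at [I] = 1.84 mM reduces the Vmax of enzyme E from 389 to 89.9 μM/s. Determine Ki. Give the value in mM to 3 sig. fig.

0.553 mM

Noncompetitive: Vmax,app = Vmax/α with α = 1 + [I]/Ki.
α = Vmax/Vmax,app = 389/89.9 = 4.327.
Since α = 1 + [I]/Ki, [I]/Ki = 4.327 − 1 = 3.327 and Ki = 1.84/3.327 = 0.553 mM.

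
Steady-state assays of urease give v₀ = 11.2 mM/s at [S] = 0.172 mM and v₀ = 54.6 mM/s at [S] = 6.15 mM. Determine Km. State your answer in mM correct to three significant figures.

In reciprocal form, 1/v = (Km/Vmax)·(1/[S]) + 1/Vmax. The two points give (1/[S], 1/v) = (5.814, 0.08929) and (0.1626, 0.01832).
Slope = (0.08929 − 0.01832)/(5.814 − 0.1626) = 0.01256; intercept = 0.08929 − 0.01256×5.814 = 0.01627.
Vmax = 1/intercept = 61.5 mM/s; Km = slope × Vmax = 0.01256 × 61.5 = 0.772 mM.

0.772 mM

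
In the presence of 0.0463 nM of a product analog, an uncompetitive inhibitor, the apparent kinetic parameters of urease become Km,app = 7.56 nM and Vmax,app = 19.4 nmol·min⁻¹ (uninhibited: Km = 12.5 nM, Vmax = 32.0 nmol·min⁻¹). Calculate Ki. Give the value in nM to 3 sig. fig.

0.0713 nM

Uncompetitive: Vmax,app = Vmax/α (and Km,app = Km/α) with α = 1 + [I]/Ki.
α = Vmax/Vmax,app = 32.0/19.4 = 1.649.
Ki = [I]/(α − 1) = 0.0463/0.6495 = 0.0713 nM.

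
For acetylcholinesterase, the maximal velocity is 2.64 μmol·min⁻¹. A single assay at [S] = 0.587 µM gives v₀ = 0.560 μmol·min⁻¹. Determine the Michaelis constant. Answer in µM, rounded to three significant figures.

2.18 µM

v/Vmax = 0.560/2.64 = 0.2121 = [S]/(Km+[S]).
So Km + [S] = [S]/0.2121 = 2.767 µM, giving Km = 2.767 − 0.587 = 2.18 µM.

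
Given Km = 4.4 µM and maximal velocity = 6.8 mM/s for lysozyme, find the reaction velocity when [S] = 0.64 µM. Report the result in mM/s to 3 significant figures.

v = Vmax·[S]/(Km + [S]) = 6.8 × 0.64 / (4.4 + 0.64)
  = 4.352 / 5.040 = 0.863 mM/s.

0.863 mM/s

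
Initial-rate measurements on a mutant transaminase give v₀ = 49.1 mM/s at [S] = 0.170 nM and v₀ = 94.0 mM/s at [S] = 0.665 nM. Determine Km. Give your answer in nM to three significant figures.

0.304 nM

From v = Vmax[S]/(Km+[S]), each point gives Vmax = v(Km+[S])/[S].
Equating: 49.1(Km+0.170)/0.170 = 94.0(Km+0.665)/0.665.
288.8·Km + 49.1 = 141.4·Km + 94.0, so (288.8 − 141.4)·Km = 94.0 − 49.1.
Km = 44.90/147.5 = 0.304 nM; then Vmax = 49.1(0.304+0.170)/0.170 = 137 mM/s.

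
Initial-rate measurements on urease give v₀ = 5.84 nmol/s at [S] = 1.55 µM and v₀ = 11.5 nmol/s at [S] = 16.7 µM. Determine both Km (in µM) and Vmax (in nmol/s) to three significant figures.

Km = 1.84 µM; Vmax = 12.8 nmol/s

In reciprocal form, 1/v = (Km/Vmax)·(1/[S]) + 1/Vmax. The two points give (1/[S], 1/v) = (0.6452, 0.1712) and (0.05988, 0.08696).
Slope = (0.1712 − 0.08696)/(0.6452 − 0.05988) = 0.1440; intercept = 0.1712 − 0.1440×0.6452 = 0.07833.
Vmax = 1/intercept = 12.8 nmol/s; Km = slope × Vmax = 0.1440 × 12.8 = 1.84 µM.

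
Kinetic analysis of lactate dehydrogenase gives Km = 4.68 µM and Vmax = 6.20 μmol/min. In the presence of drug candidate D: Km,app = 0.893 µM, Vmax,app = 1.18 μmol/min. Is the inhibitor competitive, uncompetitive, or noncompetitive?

uncompetitive

Both Km and Vmax decrease by the same factor (~5.24-fold) — characteristic of uncompetitive inhibition.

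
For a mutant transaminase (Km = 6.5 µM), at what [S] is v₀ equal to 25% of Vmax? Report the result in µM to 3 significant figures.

2.17 µM

v/Vmax = [S]/(Km+[S]) = 0.25, so [S] = Km·0.25/(1 − 0.25) = 6.5 × 0.3333.
[S] = 2.17 µM.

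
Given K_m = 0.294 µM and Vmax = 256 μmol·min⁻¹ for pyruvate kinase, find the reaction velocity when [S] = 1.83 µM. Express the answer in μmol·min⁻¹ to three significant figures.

221 μmol·min⁻¹

v = Vmax·[S]/(Km + [S]) = 256 × 1.83 / (0.294 + 1.83)
  = 468.5 / 2.124 = 221 μmol·min⁻¹.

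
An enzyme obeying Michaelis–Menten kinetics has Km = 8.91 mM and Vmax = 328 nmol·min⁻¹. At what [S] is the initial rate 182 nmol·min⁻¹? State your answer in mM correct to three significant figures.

11.1 mM

The required fractional saturation is v/Vmax = 182/328 = 0.5549.
Then [S]/(Km+[S]) = 0.5549 ⇒ [S] = 8.91 × 0.5549/(1 − 0.5549) = 11.1 mM.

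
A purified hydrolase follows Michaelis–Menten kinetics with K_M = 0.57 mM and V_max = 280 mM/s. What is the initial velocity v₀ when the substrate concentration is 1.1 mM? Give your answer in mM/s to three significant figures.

v = Vmax·[S]/(Km + [S]) = 280 × 1.1 / (0.57 + 1.1)
  = 308.0 / 1.670 = 184 mM/s.

184 mM/s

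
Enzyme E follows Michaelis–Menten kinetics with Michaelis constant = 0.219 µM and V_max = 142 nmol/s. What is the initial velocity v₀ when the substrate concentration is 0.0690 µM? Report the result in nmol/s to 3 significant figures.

[S]/(Km+[S]) = 0.0690/0.2880 = 0.2396, the fractional saturation.
v = 0.2396 × Vmax = 0.2396 × 142 = 34.0 nmol/s.

34.0 nmol/s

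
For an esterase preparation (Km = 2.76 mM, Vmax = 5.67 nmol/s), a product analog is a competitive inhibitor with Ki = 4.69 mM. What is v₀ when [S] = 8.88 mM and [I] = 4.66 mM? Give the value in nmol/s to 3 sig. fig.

α = 1 + [I]/Ki = 1 + 4.66/4.69 = 1.994.
For a competitive inhibitor, Vmax is unchanged and the apparent Km becomes α·Km: Km,app = 5.50 mM, Vmax,app = 5.67 nmol/s.
v = Vmax,app·[S]/(Km,app + [S]) = 5.67 × 8.88/(5.50 + 8.88) = 3.50 nmol/s.

3.50 nmol/s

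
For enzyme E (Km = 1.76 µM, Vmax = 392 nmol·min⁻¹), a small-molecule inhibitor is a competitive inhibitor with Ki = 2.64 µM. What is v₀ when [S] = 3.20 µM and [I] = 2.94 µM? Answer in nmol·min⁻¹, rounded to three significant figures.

181 nmol·min⁻¹

With α = 1 + [I]/Ki = 1 + 2.94/2.64 = 2.114, the competitive rate law is v = Vmax[S] / (αKm + [S]).
v = 392×3.20 / (2.114×1.76 + 3.20) = 1254/6.920 = 181 nmol·min⁻¹.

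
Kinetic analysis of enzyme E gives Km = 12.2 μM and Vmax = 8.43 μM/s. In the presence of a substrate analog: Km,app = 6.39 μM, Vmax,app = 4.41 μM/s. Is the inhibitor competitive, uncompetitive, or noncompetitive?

Both Km and Vmax decrease by the same factor (~1.91-fold) — characteristic of uncompetitive inhibition.

uncompetitive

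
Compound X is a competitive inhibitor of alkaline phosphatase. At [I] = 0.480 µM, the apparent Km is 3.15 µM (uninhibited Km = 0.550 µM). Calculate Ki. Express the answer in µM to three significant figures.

0.102 µM

Competitive: Km,app = α·Km with α = 1 + [I]/Ki.
α = Km,app/Km = 3.15/0.550 = 5.727.
Since α = 1 + [I]/Ki, [I]/Ki = 5.727 − 1 = 4.727 and Ki = 0.480/4.727 = 0.102 µM.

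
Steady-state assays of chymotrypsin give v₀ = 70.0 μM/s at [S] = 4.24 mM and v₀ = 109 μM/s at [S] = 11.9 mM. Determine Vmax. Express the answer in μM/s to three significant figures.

158 μM/s

In reciprocal form, 1/v = (Km/Vmax)·(1/[S]) + 1/Vmax. The two points give (1/[S], 1/v) = (0.2358, 0.01429) and (0.08403, 0.009174).
Slope = (0.01429 − 0.009174)/(0.2358 − 0.08403) = 0.03367; intercept = 0.01429 − 0.03367×0.2358 = 0.006345.
Vmax = 1/intercept = 158 μM/s; Km = slope × Vmax = 0.03367 × 158 = 5.31 mM.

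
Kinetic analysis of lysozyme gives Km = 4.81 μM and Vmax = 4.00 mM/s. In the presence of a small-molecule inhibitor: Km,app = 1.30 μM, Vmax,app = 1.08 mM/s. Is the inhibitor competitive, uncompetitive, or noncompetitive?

uncompetitive

Both Km and Vmax decrease by the same factor (~3.70-fold) — characteristic of uncompetitive inhibition.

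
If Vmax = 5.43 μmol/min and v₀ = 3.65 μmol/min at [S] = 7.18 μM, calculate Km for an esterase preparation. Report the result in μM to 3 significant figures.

From v = Vmax[S]/(Km+[S]), Km = [S](Vmax − v)/v.
Km = 7.18 × (5.43 − 3.65) / 3.65 = 12.78/3.65 = 3.50 μM.

3.50 μM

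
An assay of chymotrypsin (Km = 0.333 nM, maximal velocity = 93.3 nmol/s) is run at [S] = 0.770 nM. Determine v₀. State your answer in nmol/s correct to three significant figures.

65.1 nmol/s

[S]/(Km+[S]) = 0.770/1.103 = 0.6981, the fractional saturation.
v = 0.6981 × Vmax = 0.6981 × 93.3 = 65.1 nmol/s.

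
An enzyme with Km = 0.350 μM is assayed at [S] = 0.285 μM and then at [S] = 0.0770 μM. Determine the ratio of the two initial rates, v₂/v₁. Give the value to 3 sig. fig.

0.402

The fractional saturations are [S]/(Km+[S]) = 0.285/0.6350 = 0.4488 and 0.0770/0.4270 = 0.1803.
v₂/v₁ is just their ratio: 0.1803/0.4488 = 0.402.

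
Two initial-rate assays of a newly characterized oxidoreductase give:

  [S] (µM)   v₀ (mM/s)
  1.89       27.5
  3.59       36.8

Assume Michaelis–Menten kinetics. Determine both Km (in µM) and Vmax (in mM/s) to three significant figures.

From v = Vmax[S]/(Km+[S]), each point gives Vmax = v(Km+[S])/[S].
Equating: 27.5(Km+1.89)/1.89 = 36.8(Km+3.59)/3.59.
14.55·Km + 27.5 = 10.25·Km + 36.8, so (14.55 − 10.25)·Km = 36.8 − 27.5.
Km = 9.300/4.300 = 2.16 µM; then Vmax = 27.5(2.16+1.89)/1.89 = 59.0 mM/s.

Km = 2.16 µM; Vmax = 59.0 mM/s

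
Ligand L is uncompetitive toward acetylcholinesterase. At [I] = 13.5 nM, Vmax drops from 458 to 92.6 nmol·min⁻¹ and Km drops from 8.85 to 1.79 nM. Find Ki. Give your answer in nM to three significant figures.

Uncompetitive: Vmax,app = Vmax/α (and Km,app = Km/α) with α = 1 + [I]/Ki.
α = Vmax/Vmax,app = 458/92.6 = 4.946.
Since α = 1 + [I]/Ki, [I]/Ki = 4.946 − 1 = 3.946 and Ki = 13.5/3.946 = 3.42 nM.

3.42 nM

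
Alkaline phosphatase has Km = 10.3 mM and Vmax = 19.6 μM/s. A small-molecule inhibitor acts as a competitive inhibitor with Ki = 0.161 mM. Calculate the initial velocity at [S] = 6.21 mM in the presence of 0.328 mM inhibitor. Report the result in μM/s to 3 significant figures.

3.25 μM/s

α = 1 + [I]/Ki = 1 + 0.328/0.161 = 3.037.
For a competitive inhibitor, Vmax is unchanged and the apparent Km becomes α·Km: Km,app = 31.3 mM, Vmax,app = 19.6 μM/s.
v = Vmax,app·[S]/(Km,app + [S]) = 19.6 × 6.21/(31.3 + 6.21) = 3.25 μM/s.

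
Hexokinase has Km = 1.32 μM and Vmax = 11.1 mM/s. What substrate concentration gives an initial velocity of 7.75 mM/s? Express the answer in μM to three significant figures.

3.05 μM

The required fractional saturation is v/Vmax = 7.75/11.1 = 0.6982.
Then [S]/(Km+[S]) = 0.6982 ⇒ [S] = 1.32 × 0.6982/(1 − 0.6982) = 3.05 μM.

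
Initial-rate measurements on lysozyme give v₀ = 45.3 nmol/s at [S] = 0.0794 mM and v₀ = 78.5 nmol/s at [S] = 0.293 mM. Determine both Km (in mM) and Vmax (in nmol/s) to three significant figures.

From v = Vmax[S]/(Km+[S]), each point gives Vmax = v(Km+[S])/[S].
Equating: 45.3(Km+0.0794)/0.0794 = 78.5(Km+0.293)/0.293.
570.5·Km + 45.3 = 267.9·Km + 78.5, so (570.5 − 267.9)·Km = 78.5 − 45.3.
Km = 33.20/302.6 = 0.110 mM; then Vmax = 45.3(0.110+0.0794)/0.0794 = 108 nmol/s.

Km = 0.110 mM; Vmax = 108 nmol/s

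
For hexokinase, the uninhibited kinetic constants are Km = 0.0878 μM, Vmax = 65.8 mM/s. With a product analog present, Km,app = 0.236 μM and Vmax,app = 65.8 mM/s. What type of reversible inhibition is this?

Km increases (0.0878 → 0.236 μM) while Vmax is unchanged — the hallmark of competitive inhibition.

competitive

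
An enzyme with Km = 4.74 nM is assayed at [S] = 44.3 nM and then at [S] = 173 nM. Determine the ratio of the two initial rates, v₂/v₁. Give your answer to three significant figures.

1.08

The fractional saturations are [S]/(Km+[S]) = 44.3/49.04 = 0.9033 and 173/177.7 = 0.9733.
v₂/v₁ is just their ratio: 0.9733/0.9033 = 1.08.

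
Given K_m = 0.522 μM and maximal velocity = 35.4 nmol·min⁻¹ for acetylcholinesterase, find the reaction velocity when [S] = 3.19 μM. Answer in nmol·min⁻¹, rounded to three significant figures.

[S]/(Km+[S]) = 3.19/3.712 = 0.8594, the fractional saturation.
v = 0.8594 × Vmax = 0.8594 × 35.4 = 30.4 nmol·min⁻¹.

30.4 nmol·min⁻¹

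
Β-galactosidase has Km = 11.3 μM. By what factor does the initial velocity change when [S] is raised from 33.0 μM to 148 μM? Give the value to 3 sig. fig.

1.25

Since Vmax cancels, v₂/v₁ = [S]₂(Km+[S]₁) / [S]₁(Km+[S]₂).
= 148×(11.3+33.0) / (33.0×(11.3+148)) = 6556/5257 = 1.25.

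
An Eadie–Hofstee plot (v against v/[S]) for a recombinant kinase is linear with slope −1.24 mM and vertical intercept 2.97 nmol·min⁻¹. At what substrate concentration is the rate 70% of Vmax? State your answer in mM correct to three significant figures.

2.89 mM

The Eadie–Hofstee slope gives Km = 1.24 mM (slope = −Km).
v/Vmax = [S]/(Km+[S]) = 0.7 ⇒ [S] = Km·0.7/(1−0.7) = 1.24 × 2.333 = 2.89 mM.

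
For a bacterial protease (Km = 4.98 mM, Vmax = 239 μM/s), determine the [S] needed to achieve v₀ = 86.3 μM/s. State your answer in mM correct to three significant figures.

2.81 mM

The required fractional saturation is v/Vmax = 86.3/239 = 0.3611.
Then [S]/(Km+[S]) = 0.3611 ⇒ [S] = 4.98 × 0.3611/(1 − 0.3611) = 2.81 mM.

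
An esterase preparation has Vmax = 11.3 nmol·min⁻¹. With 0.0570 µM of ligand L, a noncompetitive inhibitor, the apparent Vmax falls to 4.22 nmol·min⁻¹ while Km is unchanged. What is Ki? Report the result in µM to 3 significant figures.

0.0340 µM

Noncompetitive: Vmax,app = Vmax/α with α = 1 + [I]/Ki.
α = Vmax/Vmax,app = 11.3/4.22 = 2.678.
Since α = 1 + [I]/Ki, [I]/Ki = 2.678 − 1 = 1.678 and Ki = 0.0570/1.678 = 0.0340 µM.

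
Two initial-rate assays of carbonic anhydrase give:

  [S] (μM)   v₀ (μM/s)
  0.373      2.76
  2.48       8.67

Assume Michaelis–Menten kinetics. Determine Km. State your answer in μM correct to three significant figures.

1.51 μM

From v = Vmax[S]/(Km+[S]), each point gives Vmax = v(Km+[S])/[S].
Equating: 2.76(Km+0.373)/0.373 = 8.67(Km+2.48)/2.48.
7.399·Km + 2.76 = 3.496·Km + 8.67, so (7.399 − 3.496)·Km = 8.67 − 2.76.
Km = 5.910/3.903 = 1.51 μM; then Vmax = 2.76(1.51+0.373)/0.373 = 14.0 μM/s.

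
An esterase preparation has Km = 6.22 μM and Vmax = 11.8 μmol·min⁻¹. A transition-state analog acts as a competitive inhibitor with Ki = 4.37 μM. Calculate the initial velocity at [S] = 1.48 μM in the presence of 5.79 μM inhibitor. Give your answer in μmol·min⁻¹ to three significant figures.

α = 1 + [I]/Ki = 1 + 5.79/4.37 = 2.325.
For a competitive inhibitor, Vmax is unchanged and the apparent Km becomes α·Km: Km,app = 14.5 μM, Vmax,app = 11.8 μmol·min⁻¹.
v = Vmax,app·[S]/(Km,app + [S]) = 11.8 × 1.48/(14.5 + 1.48) = 1.10 μmol·min⁻¹.

1.10 μmol·min⁻¹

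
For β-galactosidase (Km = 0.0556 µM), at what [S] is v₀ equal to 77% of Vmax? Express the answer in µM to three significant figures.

v/Vmax = [S]/(Km+[S]) = 0.77, so [S] = Km·0.77/(1 − 0.77) = 0.0556 × 3.348.
[S] = 0.186 µM.

0.186 µM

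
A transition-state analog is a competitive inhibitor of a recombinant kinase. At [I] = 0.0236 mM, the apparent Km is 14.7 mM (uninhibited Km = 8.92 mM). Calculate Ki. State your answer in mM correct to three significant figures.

Competitive: Km,app = α·Km with α = 1 + [I]/Ki.
α = Km,app/Km = 14.7/8.92 = 1.648.
Ki = [I]/(α − 1) = 0.0236/0.6480 = 0.0364 mM.

0.0364 mM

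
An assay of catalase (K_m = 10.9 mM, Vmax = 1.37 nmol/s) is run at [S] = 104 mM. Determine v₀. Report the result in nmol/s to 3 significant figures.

[S]/(Km+[S]) = 104/114.9 = 0.9051, the fractional saturation.
v = 0.9051 × Vmax = 0.9051 × 1.37 = 1.24 nmol/s.

1.24 nmol/s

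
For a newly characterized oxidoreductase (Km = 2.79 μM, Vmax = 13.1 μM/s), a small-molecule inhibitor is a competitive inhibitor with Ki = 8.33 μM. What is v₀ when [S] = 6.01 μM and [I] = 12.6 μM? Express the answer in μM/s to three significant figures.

With α = 1 + [I]/Ki = 1 + 12.6/8.33 = 2.513, the competitive rate law is v = Vmax[S] / (αKm + [S]).
v = 13.1×6.01 / (2.513×2.79 + 6.01) = 78.73/13.02 = 6.05 μM/s.

6.05 μM/s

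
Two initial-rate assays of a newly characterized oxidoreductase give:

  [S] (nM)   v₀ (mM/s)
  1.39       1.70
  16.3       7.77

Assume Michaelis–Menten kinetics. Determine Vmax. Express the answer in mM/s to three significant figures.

In reciprocal form, 1/v = (Km/Vmax)·(1/[S]) + 1/Vmax. The two points give (1/[S], 1/v) = (0.7194, 0.5882) and (0.06135, 0.1287).
Slope = (0.5882 − 0.1287)/(0.7194 − 0.06135) = 0.6983; intercept = 0.5882 − 0.6983×0.7194 = 0.08586.
Vmax = 1/intercept = 11.6 mM/s; Km = slope × Vmax = 0.6983 × 11.6 = 8.13 nM.

11.6 mM/s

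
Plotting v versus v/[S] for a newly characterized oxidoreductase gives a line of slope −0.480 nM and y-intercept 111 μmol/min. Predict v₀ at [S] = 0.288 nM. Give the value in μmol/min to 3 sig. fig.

In the Eadie–Hofstee form v = Vmax − Km·(v/[S]), the slope is −Km and the intercept is Vmax, so Km = 0.480 nM and Vmax = 111 μmol/min.
v = 111 × 0.288/(0.480 + 0.288) = 41.6 μmol/min.

41.6 μmol/min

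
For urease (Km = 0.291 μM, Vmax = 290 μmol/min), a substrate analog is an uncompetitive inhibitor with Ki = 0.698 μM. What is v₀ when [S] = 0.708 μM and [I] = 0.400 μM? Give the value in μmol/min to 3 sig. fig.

α = 1 + [I]/Ki = 1 + 0.400/0.698 = 1.573.
For an uncompetitive inhibitor, both parameters are divided by α, giving Vmax/α and Km/α: Km,app = 0.185 μM, Vmax,app = 184 μmol/min.
v = Vmax,app·[S]/(Km,app + [S]) = 184 × 0.708/(0.185 + 0.708) = 146 μmol/min.

146 μmol/min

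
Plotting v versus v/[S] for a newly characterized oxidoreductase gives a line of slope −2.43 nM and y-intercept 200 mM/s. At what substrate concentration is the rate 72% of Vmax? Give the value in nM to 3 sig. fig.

The Eadie–Hofstee slope gives Km = 2.43 nM (slope = −Km).
v/Vmax = [S]/(Km+[S]) = 0.72 ⇒ [S] = Km·0.72/(1−0.72) = 2.43 × 2.571 = 6.25 nM.

6.25 nM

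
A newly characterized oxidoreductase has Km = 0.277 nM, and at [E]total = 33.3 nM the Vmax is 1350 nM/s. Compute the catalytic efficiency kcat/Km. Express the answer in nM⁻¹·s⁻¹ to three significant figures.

kcat = Vmax/[E]total = 1350/33.3 = 40.5 s⁻¹.
kcat/Km = 40.5/0.277 = 146 nM⁻¹·s⁻¹.

146 nM⁻¹·s⁻¹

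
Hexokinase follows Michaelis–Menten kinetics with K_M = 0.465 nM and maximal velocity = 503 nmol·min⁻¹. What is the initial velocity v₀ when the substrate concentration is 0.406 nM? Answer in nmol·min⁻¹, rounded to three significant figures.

v = Vmax·[S]/(Km + [S]) = 503 × 0.406 / (0.465 + 0.406)
  = 204.2 / 0.8710 = 234 nmol·min⁻¹.

234 nmol·min⁻¹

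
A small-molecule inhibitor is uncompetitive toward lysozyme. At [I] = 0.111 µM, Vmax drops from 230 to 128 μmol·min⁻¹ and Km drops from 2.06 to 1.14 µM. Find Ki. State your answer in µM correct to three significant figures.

0.139 µM

Uncompetitive: Vmax,app = Vmax/α (and Km,app = Km/α) with α = 1 + [I]/Ki.
α = Vmax/Vmax,app = 230/128 = 1.797.
Ki = [I]/(α − 1) = 0.111/0.7969 = 0.139 µM.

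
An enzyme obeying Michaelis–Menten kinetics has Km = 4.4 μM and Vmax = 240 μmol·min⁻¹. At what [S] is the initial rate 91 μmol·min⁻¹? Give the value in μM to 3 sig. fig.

2.69 μM

Rearranging v = Vmax[S]/(Km+[S]) gives [S] = Km·v/(Vmax − v).
[S] = 4.4 × 91 / (240 − 91) = 400.4/149.0 = 2.69 μM.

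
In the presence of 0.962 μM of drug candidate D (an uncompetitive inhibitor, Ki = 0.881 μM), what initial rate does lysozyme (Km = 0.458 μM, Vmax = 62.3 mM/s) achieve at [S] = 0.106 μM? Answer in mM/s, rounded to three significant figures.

With α = 1 + [I]/Ki = 1 + 0.962/0.881 = 2.092, the uncompetitive rate law is v = (Vmax/α)·[S] / (Km/α + [S]).
v = (62.3/2.092)×0.106 / (0.458/2.092 + 0.106) = 3.157/0.3249 = 9.72 mM/s.

9.72 mM/s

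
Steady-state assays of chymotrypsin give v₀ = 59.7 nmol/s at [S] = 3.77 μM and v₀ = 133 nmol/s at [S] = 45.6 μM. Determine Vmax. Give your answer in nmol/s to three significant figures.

In reciprocal form, 1/v = (Km/Vmax)·(1/[S]) + 1/Vmax. The two points give (1/[S], 1/v) = (0.2653, 0.01675) and (0.02193, 0.007519).
Slope = (0.01675 − 0.007519)/(0.2653 − 0.02193) = 0.03794; intercept = 0.01675 − 0.03794×0.2653 = 0.006687.
Vmax = 1/intercept = 150 nmol/s; Km = slope × Vmax = 0.03794 × 150 = 5.67 μM.

150 nmol/s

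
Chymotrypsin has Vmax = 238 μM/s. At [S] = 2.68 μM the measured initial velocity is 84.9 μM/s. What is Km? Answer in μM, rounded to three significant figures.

4.83 μM

From v = Vmax[S]/(Km+[S]), Km = [S](Vmax − v)/v.
Km = 2.68 × (238 − 84.9) / 84.9 = 410.3/84.9 = 4.83 μM.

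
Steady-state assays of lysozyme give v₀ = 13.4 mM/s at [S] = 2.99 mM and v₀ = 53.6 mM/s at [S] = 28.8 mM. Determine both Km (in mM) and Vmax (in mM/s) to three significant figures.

From v = Vmax[S]/(Km+[S]), each point gives Vmax = v(Km+[S])/[S].
Equating: 13.4(Km+2.99)/2.99 = 53.6(Km+28.8)/28.8.
4.482·Km + 13.4 = 1.861·Km + 53.6, so (4.482 − 1.861)·Km = 53.6 − 13.4.
Km = 40.20/2.620 = 15.3 mM; then Vmax = 13.4(15.3+2.99)/2.99 = 82.2 mM/s.

Km = 15.3 mM; Vmax = 82.2 mM/s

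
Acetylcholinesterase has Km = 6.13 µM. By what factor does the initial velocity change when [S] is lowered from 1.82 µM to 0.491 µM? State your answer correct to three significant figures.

0.324

The fractional saturations are [S]/(Km+[S]) = 1.82/7.950 = 0.2289 and 0.491/6.621 = 0.07416.
v₂/v₁ is just their ratio: 0.07416/0.2289 = 0.324.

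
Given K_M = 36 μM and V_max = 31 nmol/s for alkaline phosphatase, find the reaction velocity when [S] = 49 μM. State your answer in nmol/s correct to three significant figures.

v = Vmax·[S]/(Km + [S]) = 31 × 49 / (36 + 49)
  = 1519 / 85.00 = 17.9 nmol/s.

17.9 nmol/s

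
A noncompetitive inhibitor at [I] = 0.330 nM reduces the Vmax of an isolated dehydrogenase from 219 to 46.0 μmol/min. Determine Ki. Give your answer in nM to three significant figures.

Noncompetitive: Vmax,app = Vmax/α with α = 1 + [I]/Ki.
α = Vmax/Vmax,app = 219/46.0 = 4.761.
Since α = 1 + [I]/Ki, [I]/Ki = 4.761 − 1 = 3.761 and Ki = 0.330/3.761 = 0.0877 nM.

0.0877 nM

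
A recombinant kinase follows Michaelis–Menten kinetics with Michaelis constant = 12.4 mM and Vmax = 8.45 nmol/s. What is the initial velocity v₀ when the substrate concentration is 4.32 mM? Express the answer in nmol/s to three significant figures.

[S]/(Km+[S]) = 4.32/16.72 = 0.2584, the fractional saturation.
v = 0.2584 × Vmax = 0.2584 × 8.45 = 2.18 nmol/s.

2.18 nmol/s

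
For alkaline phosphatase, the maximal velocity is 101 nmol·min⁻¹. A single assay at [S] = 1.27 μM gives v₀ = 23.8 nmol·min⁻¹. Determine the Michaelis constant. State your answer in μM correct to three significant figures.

4.12 μM

v/Vmax = 23.8/101 = 0.2356 = [S]/(Km+[S]).
So Km + [S] = [S]/0.2356 = 5.389 μM, giving Km = 5.389 − 1.27 = 4.12 μM.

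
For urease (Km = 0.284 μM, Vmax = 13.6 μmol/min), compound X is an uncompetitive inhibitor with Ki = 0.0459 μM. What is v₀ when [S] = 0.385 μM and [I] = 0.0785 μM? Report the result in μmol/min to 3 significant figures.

3.94 μmol/min

α = 1 + [I]/Ki = 1 + 0.0785/0.0459 = 2.710.
For an uncompetitive inhibitor, both parameters are divided by α, giving Vmax/α and Km/α: Km,app = 0.105 μM, Vmax,app = 5.02 μmol/min.
v = Vmax,app·[S]/(Km,app + [S]) = 5.02 × 0.385/(0.105 + 0.385) = 3.94 μmol/min.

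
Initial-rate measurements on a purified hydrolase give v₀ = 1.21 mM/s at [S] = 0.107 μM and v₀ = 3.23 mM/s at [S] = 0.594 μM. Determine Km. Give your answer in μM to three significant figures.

In reciprocal form, 1/v = (Km/Vmax)·(1/[S]) + 1/Vmax. The two points give (1/[S], 1/v) = (9.346, 0.8264) and (1.684, 0.3096).
Slope = (0.8264 − 0.3096)/(9.346 − 1.684) = 0.06745; intercept = 0.8264 − 0.06745×9.346 = 0.1960.
Vmax = 1/intercept = 5.10 mM/s; Km = slope × Vmax = 0.06745 × 5.10 = 0.344 μM.

0.344 μM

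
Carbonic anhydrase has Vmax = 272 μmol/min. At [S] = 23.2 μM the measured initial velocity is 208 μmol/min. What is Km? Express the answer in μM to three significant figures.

7.14 μM

From v = Vmax[S]/(Km+[S]), Km = [S](Vmax − v)/v.
Km = 23.2 × (272 − 208) / 208 = 1485/208 = 7.14 μM.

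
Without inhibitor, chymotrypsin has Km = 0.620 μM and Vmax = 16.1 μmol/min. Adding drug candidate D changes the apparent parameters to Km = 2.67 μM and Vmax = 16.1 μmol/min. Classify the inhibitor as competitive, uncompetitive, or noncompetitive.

Km increases (0.620 → 2.67 μM) while Vmax is unchanged — the hallmark of competitive inhibition.

competitive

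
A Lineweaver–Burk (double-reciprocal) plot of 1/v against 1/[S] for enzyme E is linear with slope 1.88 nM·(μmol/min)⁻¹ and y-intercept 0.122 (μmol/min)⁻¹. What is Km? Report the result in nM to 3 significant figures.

15.4 nM

y-intercept = 1/Vmax ⇒ Vmax = 8.20 μmol/min; slope = Km/Vmax ⇒ Km = slope × Vmax.
Km = 1.88 × 8.20 = 15.4 nM.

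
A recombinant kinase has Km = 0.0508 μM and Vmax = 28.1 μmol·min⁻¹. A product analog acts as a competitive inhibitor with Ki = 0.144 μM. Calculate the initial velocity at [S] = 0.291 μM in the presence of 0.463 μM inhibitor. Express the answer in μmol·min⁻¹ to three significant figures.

16.2 μmol·min⁻¹

With α = 1 + [I]/Ki = 1 + 0.463/0.144 = 4.215, the competitive rate law is v = Vmax[S] / (αKm + [S]).
v = 28.1×0.291 / (4.215×0.0508 + 0.291) = 8.177/0.5051 = 16.2 μmol·min⁻¹.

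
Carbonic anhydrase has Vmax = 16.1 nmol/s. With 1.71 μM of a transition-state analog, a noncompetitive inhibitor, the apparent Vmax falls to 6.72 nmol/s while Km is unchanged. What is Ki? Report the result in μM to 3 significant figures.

1.23 μM

Noncompetitive: Vmax,app = Vmax/α with α = 1 + [I]/Ki.
α = Vmax/Vmax,app = 16.1/6.72 = 2.396.
Ki = [I]/(α − 1) = 1.71/1.396 = 1.23 μM.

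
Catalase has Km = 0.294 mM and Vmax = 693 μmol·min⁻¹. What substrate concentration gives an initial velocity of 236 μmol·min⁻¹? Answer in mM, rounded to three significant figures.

0.152 mM

The required fractional saturation is v/Vmax = 236/693 = 0.3405.
Then [S]/(Km+[S]) = 0.3405 ⇒ [S] = 0.294 × 0.3405/(1 − 0.3405) = 0.152 mM.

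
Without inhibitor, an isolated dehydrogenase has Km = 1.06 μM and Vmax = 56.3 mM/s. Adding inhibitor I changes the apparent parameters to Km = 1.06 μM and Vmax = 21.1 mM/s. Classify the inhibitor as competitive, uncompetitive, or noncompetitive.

Vmax decreases (56.3 → 21.1 mM/s) while Km is unchanged — pure noncompetitive inhibition.

noncompetitive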